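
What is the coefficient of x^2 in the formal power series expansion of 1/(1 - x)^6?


The expansion 1/(1 - x)^r = sum_{k>=0} C(k + r - 1, r - 1) x^k follows from the multiset / negative-binomial theorem (or from repeated differentiation of the geometric series).
For r = 6 and k = 2:
C(7, 5) = 5040 / (120 * 2) = 21.

21


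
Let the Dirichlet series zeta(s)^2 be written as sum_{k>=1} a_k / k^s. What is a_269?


The Dirichlet convolution of the constant function 1 with itself gives (1 * 1)(k) = sum_{d | k} 1 = d(k), the number of positive divisors of k.
Since zeta(s) = sum_{k>=1} 1/k^s, we have zeta(s)^2 = sum_{k>=1} d(k)/k^s, so a_k = d(k).
For k = 269: the divisors are 1, 269.
Count = 2.

2


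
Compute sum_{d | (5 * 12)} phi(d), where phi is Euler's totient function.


First, 5 * 12 = 60. One classical identity is sum_{d | n} phi(d) = n (each k in [1, n] has a unique gcd with n, and among the k's with gcd(k, n) = n/d there are phi(d) of them). So the sum equals 60. We also verify directly:
Divisors of 60: 1, 2, 3, 4, 5, 6, 10, 12, 15, 20, 30, 60.
phi values: 1, 1, 2, 2, 4, 2, 4, 4, 8, 8, 8, 16.
Sum = 60.

60


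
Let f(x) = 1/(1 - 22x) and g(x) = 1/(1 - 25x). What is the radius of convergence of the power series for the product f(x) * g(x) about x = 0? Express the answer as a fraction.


The radius of 1/(1 - 22x) is 1/22 (nearest singularity at x = 1/22), and the radius of 1/(1 - 25x) is 1/25.
The product f(x)*g(x) = 1/((1 - 22x)(1 - 25x)) has singularities at both 1/22 and 1/25, so its radius of convergence is the distance to the nearest one:
min(1/22, 1/25) = 1/25.

1/25


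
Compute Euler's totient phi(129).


phi(n) counts integers in [1, n] coprime to n. Using the multiplicative formula phi(n) = n * prod_{p | n} (1 - 1/p):
129 = 3 * 43, so
phi(129) = 129 * (1 - 1/3) * (1 - 1/43) = 84.

84


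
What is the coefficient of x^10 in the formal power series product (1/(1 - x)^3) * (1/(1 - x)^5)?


Combine the factors: (1/(1 - x)^3) * (1/(1 - x)^5) = 1/(1 - x)^8.
Then use 1/(1 - x)^r = sum_{k>=0} C(k + r - 1, r - 1) x^k with r = 8 and k = 10:
C(17, 7) = 19448.

19448


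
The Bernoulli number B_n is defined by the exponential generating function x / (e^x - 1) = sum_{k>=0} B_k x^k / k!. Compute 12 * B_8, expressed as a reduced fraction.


Bernoulli numbers can also be computed recursively via B_0 = 1 and sum_{j=0}^{m} C(m+1, j) B_j = 0 for m >= 1. Odd-index Bernoulli numbers vanish for k >= 3.
Computing B_8 = -1/30, so 12 * B_8 = 12 * -1/30 = -2/5.

-2/5


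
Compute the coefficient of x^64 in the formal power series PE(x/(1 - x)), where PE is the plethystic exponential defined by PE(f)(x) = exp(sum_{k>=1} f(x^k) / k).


For f(x) = x/(1 - x) we have
sum_{k>=1} f(x^k) / k = sum_{k>=1} (1/k) * x^k / (1 - x^k) = sum_{k, m >= 1} x^(k m) / k,
which after exponentiating simplifies to
PE(x/(1 - x)) = prod_{k>=1} 1 / (1 - x^k).
This is the generating function for the partition function p(n), so the coefficient of x^64 is p(64).
Computing p(64) by dynamic programming over parts 1, 2, ..., 64: p(64) = 1741630.

1741630


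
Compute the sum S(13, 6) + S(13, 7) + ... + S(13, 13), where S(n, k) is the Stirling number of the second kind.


By definition, S(n, k) counts partitions of an n-set into exactly k nonempty blocks.
Computing row n = 13 for k = 6..13:
S(13, k): 9321312, 5715424, 1899612, 359502, 39325, 2431, 78, 1
Sum = 17337685.

17337685


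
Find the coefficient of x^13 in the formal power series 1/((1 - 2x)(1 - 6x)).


By partial fractions or Cauchy convolution:
The coefficient equals sum_{k=0}^{13} 2^k * 6^(13-k).
= 19591036928

19591036928


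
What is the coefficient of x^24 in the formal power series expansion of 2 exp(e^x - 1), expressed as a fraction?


exp(e^x - 1) is the exponential generating function for the Bell numbers Bell_k: exp(e^x - 1) = sum_{k>=0} Bell_k x^k / k!.
So the coefficient of x^24 in 2 exp(e^x - 1) is 2 Bell_24 / 24!.
Computing: Bell_24 = 445958869294805289 and 24! = 620448401733239439360000, giving
2 * 445958869294805289/620448401733239439360000 = 148652956431601763/103408066955539906560000.

148652956431601763/103408066955539906560000


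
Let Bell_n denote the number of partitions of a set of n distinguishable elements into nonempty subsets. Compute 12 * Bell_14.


Bell_14 can be computed from the Bell triangle or from Dobinski's identity Bell_n = (1/e) * sum_{k>=0} k^n / k!.
Computing Bell_14 = 190899322.
Then 12 * 190899322 = 2290791864.

2290791864


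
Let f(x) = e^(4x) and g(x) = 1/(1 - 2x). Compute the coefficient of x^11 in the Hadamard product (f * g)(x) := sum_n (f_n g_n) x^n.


Expanding: f_k = 4^k/k! (from e^(4x)) and g_k = 2^k (from 1/(1 - 2x)). So the Hadamard coefficient (f * g)_k = 4^k 2^k / k! = (8)^k / k!.
For k = 11: 8^11/11! = 8589934592/39916800 = 33554432/155925.

33554432/155925


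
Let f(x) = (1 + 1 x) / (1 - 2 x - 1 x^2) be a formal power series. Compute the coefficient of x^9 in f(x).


Write f(x) = sum_{k>=0} a_k x^k. Multiplying both sides by 1 - 2 x - 1 x^2 gives
(1 - 2 x - 1 x^2) sum_{k>=0} a_k x^k = 1 + 1 x.
Matching coefficients:
 x^0: a_0 = 1
 x^1: a_1 - 2 a_0 = 1  =>  a_1 = 2*1 + 1 = 3
 x^k (k >= 2): a_k = 2 a_{k-1} + 1 a_{k-2}.
Iterating: a_2 = 7, a_3 = 17, a_4 = 41, a_5 = 99, a_6 = 239, a_7 = 577, a_8 = 1393, a_9 = 3363.
So the coefficient of x^9 is 3363.

3363


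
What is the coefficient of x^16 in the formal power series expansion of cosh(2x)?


The Maclaurin series is cosh(t) = sum_{m>=0} t^(2m) / (2m)!, so substituting t = 2x, only even powers of x are nonzero, with coefficient of x^(2m) equal to 2^(2m) / (2m)!.
For x^16 the coefficient is 2^16/16! = 65536/20922789888000 = 2/638512875.

2/638512875


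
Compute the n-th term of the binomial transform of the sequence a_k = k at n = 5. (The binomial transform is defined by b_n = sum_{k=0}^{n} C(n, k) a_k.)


With a_k = k, b_n = sum_{k=0}^{n} C(n, k) k. Using k * C(n, k) = n * C(n-1, k-1) gives b_n = n * sum_{k>=1} C(n-1, k-1) = n * 2^(n-1).
For n = 5: 5 * 2^4 = 5 * 16 = 80.

80


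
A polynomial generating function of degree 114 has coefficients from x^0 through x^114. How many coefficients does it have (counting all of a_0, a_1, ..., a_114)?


A polynomial of degree 114 takes the form a_0 + a_1 x + ... + a_114 x^114.
The number of coefficients is 114 + 1 = 115.

115


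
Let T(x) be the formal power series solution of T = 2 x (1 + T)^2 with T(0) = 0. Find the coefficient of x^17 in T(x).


Apply the Lagrange inversion formula: if T = 2 x * phi(T) with phi(t) = (1 + t)^2, then [x^n] T = 2^n * (1/n) [t^(n-1)] phi(t)^n = 2^n * (1/n) [t^(n-1)] (1 + t)^(2n) = 2^n * (1/n) C(2n, n-1).
Using the identity C(2n, n-1) = C(2n, n) * n / (n+1), the unscaled factor equals C(2n, n) / (n+1) = C_n, the n-th Catalan number.
For n = 17: C_17 = C(34, 17) / 18 = 2333606220/18 = 129644790.
With the 2^17 = 131072 factor, the coefficient is 131072 * 129644790 = 16992801914880.

16992801914880


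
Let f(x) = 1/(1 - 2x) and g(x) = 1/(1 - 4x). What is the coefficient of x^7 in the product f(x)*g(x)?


The coefficient of x^n in f*g is the Cauchy product: sum_{k=0}^{n} a^k * b^(n-k).
With a=2, b=4, n=7:
sum_{k=0}^{7} 2^k * 4^(7-k)
= 32640

32640


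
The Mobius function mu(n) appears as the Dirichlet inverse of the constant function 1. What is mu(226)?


226 = 2 * 113 (all distinct primes).
mu(226) = (-1)^2 = 1

1


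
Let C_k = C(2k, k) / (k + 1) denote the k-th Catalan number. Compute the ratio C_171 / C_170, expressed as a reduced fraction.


Using C_k = (2k)! / (k! (k+1)!), the ratio C_{k+1}/C_k simplifies to
C_{k+1}/C_k = [(2k+2)! / ((k+1)! (k+2)!)] * [k! (k+1)! / (2k)!]
 = (2k+2)(2k+1) / ((k+1)(k+2)) = 2(2k+1) / (k+2).
For k = 170: 2(2*170 + 1) / (170 + 2) = 682/172 = 341/86.

341/86


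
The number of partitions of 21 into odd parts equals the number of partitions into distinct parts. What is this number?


Computing partitions of 21 into odd parts (1, 3, 5, ...):
Using the generating function prod_{k>=0} 1/(1-x^(2k+1)),
the count is 76

76


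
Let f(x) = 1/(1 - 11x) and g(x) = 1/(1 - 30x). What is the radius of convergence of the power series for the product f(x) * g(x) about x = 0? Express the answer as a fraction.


The radius of 1/(1 - 11x) is 1/11 (nearest singularity at x = 1/11), and the radius of 1/(1 - 30x) is 1/30.
The product f(x)*g(x) = 1/((1 - 11x)(1 - 30x)) has singularities at both 1/11 and 1/30, so its radius of convergence is the distance to the nearest one:
min(1/11, 1/30) = 1/30.

1/30


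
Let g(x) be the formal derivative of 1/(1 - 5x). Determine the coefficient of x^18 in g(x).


Differentiate termwise: d/dx sum_{k>=0} 5^k x^k = sum_{k>=1} k 5^k x^(k-1) = sum_{j>=0} (j+1) 5^(j+1) x^j.
Equivalently, d/dx [1/(1 - 5x)] = 5/(1 - 5x)^2.
For j = 18: 19 * 5^19 = 19 * 19073486328125 = 362396240234375.

362396240234375


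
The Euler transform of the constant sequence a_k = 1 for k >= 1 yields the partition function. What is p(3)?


The Euler transform converts the sequence a_k = 1 into the number of integer partitions.
Using the recurrence or dynamic programming:
p(3) = 3

3


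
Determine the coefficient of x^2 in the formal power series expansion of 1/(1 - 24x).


The geometric series identity gives 1/(1 - c x) = sum_{k>=0} c^k x^k, so the coefficient of x^k is c^k.
Here c = 24 and k = 2.
Computing: 24^2 = 576

576


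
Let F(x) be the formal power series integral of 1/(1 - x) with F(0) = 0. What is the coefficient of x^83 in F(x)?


1/(1 - x) = sum_{k>=0} x^k. Integrating termwise and using F(0) = 0 gives
F(x) = sum_{k>=0} x^(k+1) / (k+1) = sum_{m>=1} x^m / m = -ln(1 - x).
So the coefficient of x^83 is 1/83 = 1/83.

1/83


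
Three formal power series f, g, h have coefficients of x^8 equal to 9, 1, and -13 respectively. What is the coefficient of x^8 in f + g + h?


Series addition is componentwise:
9 + 1 + -13
= -3

-3


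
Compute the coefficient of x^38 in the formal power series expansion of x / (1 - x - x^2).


Let f(x) = sum_{k>=0} a_k x^k. Multiplying f(x) * (1 - x - x^2) = x and matching coefficients gives a_0 = 0, a_1 = 1, and a_k = a_{k-1} + a_{k-2} for k >= 2. These are the Fibonacci numbers F_k.
Iterating from F_0 = 0, F_1 = 1:
F_0=0, F_1=1, F_2=1, F_3=2, F_4=3, F_5=5, F_6=8, F_7=13, F_8=21, F_9=34, ...
F_38 = 39088169.

39088169


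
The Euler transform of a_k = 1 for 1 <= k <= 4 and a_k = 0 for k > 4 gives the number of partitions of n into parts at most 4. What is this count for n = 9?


Partitions of 9 into parts at most 4:
Using generating function (1-x)^(-1)(1-x^2)^(-1)...(1-x^4)^(-1),
the coefficient of x^9 = 18

18


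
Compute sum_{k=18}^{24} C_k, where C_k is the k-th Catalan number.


C_18 through C_24: 477638700, 1767263190, 6564120420, 24466267020, 91482563640, 343059613650, 1289904147324
Sum = 477638700 + 1767263190 + 6564120420 + 24466267020 + 91482563640 + 343059613650 + 1289904147324
= 1757721613944

1757721613944


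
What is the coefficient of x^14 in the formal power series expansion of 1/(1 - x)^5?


The expansion 1/(1 - x)^r = sum_{k>=0} C(k + r - 1, r - 1) x^k follows from the multiset / negative-binomial theorem (or from repeated differentiation of the geometric series).
For r = 5 and k = 14:
C(18, 4) = 6402373705728000 / (24 * 87178291200) = 3060.

3060


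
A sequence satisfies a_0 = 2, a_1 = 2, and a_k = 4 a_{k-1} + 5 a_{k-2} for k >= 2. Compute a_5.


The characteristic equation is t^2 - 4 t - 5 = 0, with roots r_1 = 5 and r_2 = -1 (so c_1 = r_1 + r_2, c_2 = -r_1 r_2 as required).
One can use the closed form a_n = A r_1^n + B r_2^n, but direct iteration is more reliable:
a_0 = 2, a_1 = 2, a_2 = 18, a_3 = 82, a_4 = 418, a_5 = 2082.
So a_5 = 2082.

2082


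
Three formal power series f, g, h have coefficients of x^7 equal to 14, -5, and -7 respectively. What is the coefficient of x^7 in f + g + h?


Series addition is componentwise:
14 + -5 + -7
= 2

2


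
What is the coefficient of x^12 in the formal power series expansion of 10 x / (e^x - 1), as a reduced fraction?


The exponential generating function for Bernoulli numbers is
x / (e^x - 1) = sum_{k>=0} B_k x^k / k!.
So the coefficient of x^12 in 10 x / (e^x - 1) is 10 B_12 / 12!.
Computing: B_12 = -691/2730, 12! = 479001600, giving
10 * -691/2730 / 479001600 = -691/130767436800.

-691/130767436800


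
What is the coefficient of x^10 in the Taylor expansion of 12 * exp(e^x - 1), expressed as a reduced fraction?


exp(e^x - 1) = sum_{k>=0} Bell_k x^k / k!, where Bell_k is the k-th Bell number.
So the coefficient of x^10 is 12 * Bell_10 / 10!.
Computing: Bell_10 = 115975 and 10! = 3628800, giving
12 * 115975/3628800 = 4639/12096.

4639/12096


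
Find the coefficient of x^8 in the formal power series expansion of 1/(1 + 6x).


Write 1/(1 + c x) = 1/(1 - (-c) x) and apply the geometric-series identity
1/(1 - y) = sum_{k>=0} y^k to get 1/(1 + c x) = sum_{k>=0} (-c)^k x^k.
So the coefficient of x^k is (-c)^k = (-1)^k * c^k.
Here c = 6 and k = 8:
(-6)^8 = 1 * 1679616 = 1679616

1679616


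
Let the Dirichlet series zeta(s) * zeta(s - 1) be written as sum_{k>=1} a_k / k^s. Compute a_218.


Convolution gives a_k = sum_{d | k} d * 1 = sum_{d | k} d = sigma(k), the sum of positive divisors of k.
For k = 218, the divisors are 1, 2, 109, 218, so
sigma(218) = 1 + 2 + 109 + 218 = 330.

330


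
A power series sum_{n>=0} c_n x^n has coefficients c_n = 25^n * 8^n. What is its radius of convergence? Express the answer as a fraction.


By the root test (Cauchy-Hadamard), the radius is R = 1 / limsup_n |c_n|^(1/n).
Here |c_n|^(1/n) = (25^n * 8^n)^(1/n) = 25 * 8 = 200 for all n.
So R = 1/200 = 1/200.

1/200


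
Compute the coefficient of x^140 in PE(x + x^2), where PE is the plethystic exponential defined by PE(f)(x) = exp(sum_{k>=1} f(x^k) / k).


With f(x) = x + x^2, the exponent is sum_{k>=1} (x^k + x^(2k)) / k = -ln(1 - x) - ln(1 - x^2). Exponentiating:
PE(x + x^2) = 1 / ((1 - x)(1 - x^2)).
This is the generating function for partitions of n into parts of size 1 or 2. The number of 2's can be any j in 0..70, and the rest are 1's, so
[x^140] = floor(140/2) + 1 = 71.

71


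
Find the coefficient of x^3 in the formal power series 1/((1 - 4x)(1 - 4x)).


By partial fractions or Cauchy convolution:
The coefficient equals sum_{k=0}^{3} 4^k * 4^(3-k).
= 256

256


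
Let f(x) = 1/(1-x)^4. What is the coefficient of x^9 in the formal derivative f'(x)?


Differentiate: d/dx [ 1/(1-x)^r ] = r / (1-x)^(r+1).
Here r = 4, so f'(x) = 4 / (1-x)^5.
The expansion of 1/(1-x)^(r+1) has coefficient of x^n equal to C(n+r, r).
So the coefficient of x^9 in f'(x) is
4 * C(13, 4) = 4 * 715 = 2860

2860


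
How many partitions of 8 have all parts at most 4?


Using the generating function (1-x)^(-1)(1-x^2)^(-1)...(1-x^4)^(-1),
the coefficient of x^8 counts these restricted partitions.
Result = 15

15


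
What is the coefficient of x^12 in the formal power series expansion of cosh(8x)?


The Maclaurin series is cosh(t) = sum_{m>=0} t^(2m) / (2m)!, so substituting t = 8x, only even powers of x are nonzero, with coefficient of x^(2m) equal to 8^(2m) / (2m)!.
For x^12 the coefficient is 8^12/12! = 68719476736/479001600 = 67108864/467775.

67108864/467775


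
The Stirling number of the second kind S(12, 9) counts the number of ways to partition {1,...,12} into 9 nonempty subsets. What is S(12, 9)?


Using the explicit formula S(n,k) = (1/k!) sum_{j=0}^{k} (-1)^(k-j) C(k,j) j^n:
S(12, 9) = 22275
Equivalently, S(n,k) is n! times the coefficient of x^n in the EGF (e^x - 1)^k / k!.

22275


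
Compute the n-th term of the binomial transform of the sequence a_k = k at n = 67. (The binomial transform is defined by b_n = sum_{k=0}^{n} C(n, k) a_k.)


With a_k = k, b_n = sum_{k=0}^{n} C(n, k) k. Using k * C(n, k) = n * C(n-1, k-1) gives b_n = n * sum_{k>=1} C(n-1, k-1) = n * 2^(n-1).
For n = 67: 67 * 2^66 = 67 * 73786976294838206464 = 4943727411754159833088.

4943727411754159833088


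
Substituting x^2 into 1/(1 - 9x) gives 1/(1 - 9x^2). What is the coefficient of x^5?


Since 1/(1 - 9x^2) only has even powers of x,
the coefficient of x^5 (odd) is 0.

0


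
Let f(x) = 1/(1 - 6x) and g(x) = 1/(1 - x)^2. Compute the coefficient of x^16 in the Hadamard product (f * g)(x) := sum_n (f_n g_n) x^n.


f has coefficients f_k = 6^k. For g = 1/(1 - x)^2 the coefficient is g_k = C(k + 1, 1) = k + 1. The Hadamard coefficient is (f * g)_k = 6^k * (k + 1).
For k = 16: 6^16 * 17 = 2821109907456 * 17 = 47958868426752.

47958868426752


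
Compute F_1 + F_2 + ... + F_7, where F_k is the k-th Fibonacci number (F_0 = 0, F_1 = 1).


Use the identity sum_{k=0}^{N} F_k = F_{N+2} - 1 (which follows from F_{k+2} - F_{k+1} = F_k). Then
sum_{k=1}^{7} F_k = (F_{9} - 1) - (F_{2} - 1) = F_{9} - F_{2}.
Computing: F_{9} = 34, F_{2} = 1, so
Sum = 34 - 1 = 33.

33


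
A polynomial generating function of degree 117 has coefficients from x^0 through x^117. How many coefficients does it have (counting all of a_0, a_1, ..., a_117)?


A polynomial of degree 117 takes the form a_0 + a_1 x + ... + a_117 x^117.
The number of coefficients is 117 + 1 = 118.

118


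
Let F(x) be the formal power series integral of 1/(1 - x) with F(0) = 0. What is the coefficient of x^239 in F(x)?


1/(1 - x) = sum_{k>=0} x^k. Integrating termwise and using F(0) = 0 gives
F(x) = sum_{k>=0} x^(k+1) / (k+1) = sum_{m>=1} x^m / m = -ln(1 - x).
So the coefficient of x^239 is 1/239 = 1/239.

1/239


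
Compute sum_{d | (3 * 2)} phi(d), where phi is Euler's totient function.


First, 3 * 2 = 6. One classical identity is sum_{d | n} phi(d) = n (each k in [1, n] has a unique gcd with n, and among the k's with gcd(k, n) = n/d there are phi(d) of them). So the sum equals 6. We also verify directly:
Divisors of 6: 1, 2, 3, 6.
phi values: 1, 1, 2, 2.
Sum = 6.

6


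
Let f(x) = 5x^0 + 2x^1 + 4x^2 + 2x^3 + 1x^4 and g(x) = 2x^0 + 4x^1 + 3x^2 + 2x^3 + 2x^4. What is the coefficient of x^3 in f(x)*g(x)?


Cauchy product at x^3:
5*2 + 2*3 + 4*4 + 2*2
= 36

36


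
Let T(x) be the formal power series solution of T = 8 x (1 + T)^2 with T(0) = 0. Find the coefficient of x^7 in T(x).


Apply the Lagrange inversion formula: if T = 8 x * phi(T) with phi(t) = (1 + t)^2, then [x^n] T = 8^n * (1/n) [t^(n-1)] phi(t)^n = 8^n * (1/n) [t^(n-1)] (1 + t)^(2n) = 8^n * (1/n) C(2n, n-1).
Using the identity C(2n, n-1) = C(2n, n) * n / (n+1), the unscaled factor equals C(2n, n) / (n+1) = C_n, the n-th Catalan number.
For n = 7: C_7 = C(14, 7) / 8 = 3432/8 = 429.
With the 8^7 = 2097152 factor, the coefficient is 2097152 * 429 = 899678208.

899678208


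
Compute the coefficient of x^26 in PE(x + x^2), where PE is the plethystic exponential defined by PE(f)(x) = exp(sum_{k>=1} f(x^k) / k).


With f(x) = x + x^2, the exponent is sum_{k>=1} (x^k + x^(2k)) / k = -ln(1 - x) - ln(1 - x^2). Exponentiating:
PE(x + x^2) = 1 / ((1 - x)(1 - x^2)).
This is the generating function for partitions of n into parts of size 1 or 2. The number of 2's can be any j in 0..13, and the rest are 1's, so
[x^26] = floor(26/2) + 1 = 14.

14


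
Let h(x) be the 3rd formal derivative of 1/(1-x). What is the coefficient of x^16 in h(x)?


Differentiating 3 times: d^3/dx^3 [1/(1-x)] = 3!/(1-x)^4.
The expansion 1/(1-x)^4 = sum_{k>=0} C(k+3, 3) x^k, so the coefficient of x^n in 3!/(1-x)^4 is 3! * C(n+3, 3).
For n = 16: 6 * C(19, 3) = 6 * 969 = 5814

5814


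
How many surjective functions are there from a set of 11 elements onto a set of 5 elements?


By inclusion-exclusion on which target elements are missed, the number of surjections from an n-set onto a k-set is
surj(n, k) = sum_{j=0}^{k} (-1)^j C(k, j) (k - j)^n.
Equivalently surj(n, k) = k! * S(n, k), where S(n, k) is the Stirling number of the second kind.
For n = 11, k = 5:
S(11, 5) = 246730, so
surj = 5! * 246730 = 120 * 246730 = 29607600.

29607600


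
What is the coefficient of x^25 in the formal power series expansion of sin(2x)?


The Maclaurin series is sin(t) = sum_{k>=0} (-1)^k t^(2k+1) / (2k+1)!, so substituting t = 2x, only odd powers of x are nonzero, with coefficient of x^(2k+1) equal to (-1)^k 2^(2k+1) / (2k+1)!.
Write 25 = 2*12 + 1, giving the coefficient (-1)^12 * 2^25 / 25! = 33554432/15511210043330985984000000 = 8/3698160658676859375.

8/3698160658676859375


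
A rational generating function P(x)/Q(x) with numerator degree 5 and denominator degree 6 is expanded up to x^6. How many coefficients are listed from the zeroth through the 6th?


Expanding up to x^6 gives the coefficients for x^0, x^1, ..., x^6.
That is 6 + 1 = 7 coefficients in total.

7


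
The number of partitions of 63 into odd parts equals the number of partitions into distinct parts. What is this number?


Computing partitions of 63 into odd parts (1, 3, 5, ...):
Using the generating function prod_{k>=0} 1/(1-x^(2k+1)),
the count is 14848

14848


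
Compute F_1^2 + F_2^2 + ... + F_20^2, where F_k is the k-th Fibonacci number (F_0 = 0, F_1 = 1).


There is a standard identity sum_{k=0}^{N} F_k^2 = F_N * F_{N+1} (proved inductively from the telescoping relation F_k^2 = F_k F_{k+1} - F_{k-1} F_k). Then
sum_{k=1}^{20} F_k^2 = F_20 F_21 - F_0 F_1.
Computing: F_20 = 6765, F_21 = 10946, F_0 = 0, F_1 = 1.
Sum = 6765 * 10946 - 0 * 1 = 74049690.

74049690


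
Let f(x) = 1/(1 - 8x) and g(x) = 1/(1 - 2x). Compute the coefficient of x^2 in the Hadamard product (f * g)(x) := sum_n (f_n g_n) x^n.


f has coefficients f_k = 8^k and g has coefficients g_k = 2^k, so the Hadamard product has coefficient (f*g)_k = 8^k * 2^k = 16^k.
For k = 2: 16^2 = 256.

256


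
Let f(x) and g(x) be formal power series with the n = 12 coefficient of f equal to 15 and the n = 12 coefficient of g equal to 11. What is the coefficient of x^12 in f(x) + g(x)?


Addition of formal power series is termwise.
The coefficient of x^12 in f + g = 15 + 11
= 26

26


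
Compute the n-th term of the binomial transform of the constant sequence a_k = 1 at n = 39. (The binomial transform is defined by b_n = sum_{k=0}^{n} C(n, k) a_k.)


With a_k = 1 for all k, b_n = sum_{k=0}^{n} C(n, k) = 2^n by the binomial theorem.
For n = 39: 2^39 = 549755813888.

549755813888


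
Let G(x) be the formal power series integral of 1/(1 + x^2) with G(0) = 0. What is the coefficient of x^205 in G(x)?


1/(1 + x^2) = sum_{j>=0} (-1)^j x^(2j). Integrating termwise with G(0) = 0:
G(x) = sum_{j>=0} (-1)^j x^(2j+1) / (2j+1) = arctan(x).
Only odd powers are nonzero. For x^205 write 205 = 2*102 + 1, giving
(-1)^102 / 205 = 1/205 = 1/205.

1/205


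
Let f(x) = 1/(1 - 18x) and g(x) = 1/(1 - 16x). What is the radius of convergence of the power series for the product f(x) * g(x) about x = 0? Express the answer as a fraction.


The radius of 1/(1 - 18x) is 1/18 (nearest singularity at x = 1/18), and the radius of 1/(1 - 16x) is 1/16.
The product f(x)*g(x) = 1/((1 - 18x)(1 - 16x)) has singularities at both 1/18 and 1/16, so its radius of convergence is the distance to the nearest one:
min(1/18, 1/16) = 1/18.

1/18


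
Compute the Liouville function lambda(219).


The Liouville function is lambda(k) = (-1)^Omega(k), where Omega(k) counts the prime factors of k with multiplicity.
Factoring: 219 = 3 * 73, so Omega(219) = 2.
lambda(219) = (-1)^2 = 1.

1


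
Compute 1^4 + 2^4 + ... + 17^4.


This power sum has a closed form given by Faulhaber's formula
sum_{k=1}^{m} k^p = (1 / (p + 1)) * sum_{j=0}^{p} C(p + 1, j) B_j m^(p + 1 - j),
but for small m direct computation is fastest:
1 + 16 + 81 + 256 + 625 + 1296 + 2401 + 4096 + 6561 + 10000 + 14641 + 20736 + 28561 + 38416 + 50625 + 65536 + 83521 = 327369.

327369


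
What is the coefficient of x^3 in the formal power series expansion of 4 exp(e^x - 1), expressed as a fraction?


exp(e^x - 1) is the exponential generating function for the Bell numbers Bell_k: exp(e^x - 1) = sum_{k>=0} Bell_k x^k / k!.
So the coefficient of x^3 in 4 exp(e^x - 1) is 4 Bell_3 / 3!.
Computing: Bell_3 = 5 and 3! = 6, giving
4 * 5/6 = 10/3.

10/3


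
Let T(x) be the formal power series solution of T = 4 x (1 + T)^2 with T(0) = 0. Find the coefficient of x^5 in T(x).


Apply the Lagrange inversion formula: if T = 4 x * phi(T) with phi(t) = (1 + t)^2, then [x^n] T = 4^n * (1/n) [t^(n-1)] phi(t)^n = 4^n * (1/n) [t^(n-1)] (1 + t)^(2n) = 4^n * (1/n) C(2n, n-1).
Using the identity C(2n, n-1) = C(2n, n) * n / (n+1), the unscaled factor equals C(2n, n) / (n+1) = C_n, the n-th Catalan number.
For n = 5: C_5 = C(10, 5) / 6 = 252/6 = 42.
With the 4^5 = 1024 factor, the coefficient is 1024 * 42 = 43008.

43008


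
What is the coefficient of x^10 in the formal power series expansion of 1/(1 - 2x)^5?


The general identity 1/(1 - c x)^r = sum_{k>=0} c^k C(k + r - 1, r - 1) x^k follows by substituting y = c x into 1/(1 - y)^r = sum_{k>=0} C(k + r - 1, r - 1) y^k.
For c = 2, r = 5, k = 10:
2^10 * C(14, 4) = 1024 * 1001 = 1025024.

1025024


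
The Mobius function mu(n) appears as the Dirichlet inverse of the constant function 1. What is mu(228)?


228 has a squared prime factor, so mu(228) = 0.
Factorization reveals a repeated prime.

0


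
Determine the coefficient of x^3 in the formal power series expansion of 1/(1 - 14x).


The geometric series identity gives 1/(1 - c x) = sum_{k>=0} c^k x^k, so the coefficient of x^k is c^k.
Here c = 14 and k = 3.
Computing: 14^3 = 2744

2744


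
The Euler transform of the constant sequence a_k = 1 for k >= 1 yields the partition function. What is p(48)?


The Euler transform converts the sequence a_k = 1 into the number of integer partitions.
Using the recurrence or dynamic programming:
p(48) = 147273

147273


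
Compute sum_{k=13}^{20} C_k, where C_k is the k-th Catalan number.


C_13 through C_20: 742900, 2674440, 9694845, 35357670, 129644790, 477638700, 1767263190, 6564120420
Sum = 742900 + 2674440 + 9694845 + 35357670 + 129644790 + 477638700 + 1767263190 + 6564120420
= 8987136955

8987136955


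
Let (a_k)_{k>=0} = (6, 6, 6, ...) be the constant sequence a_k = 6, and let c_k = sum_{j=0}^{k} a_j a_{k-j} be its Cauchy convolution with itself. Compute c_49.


Since a_j = 6 for all j >= 0, the convolution sum becomes
c_k = sum_{j=0}^{k} 6 * 6 = 36 * (k + 1).
Equivalently, the generating function of (a_k) is 6/(1 - x) and its square is 36/(1 - x)^2 = sum_{k>=0} 36(k + 1) x^k.
For k = 49: 36 * 50 = 1800.

1800


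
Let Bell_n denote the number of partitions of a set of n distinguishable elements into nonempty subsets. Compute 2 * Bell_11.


Bell_11 can be computed from the Bell triangle or from Dobinski's identity Bell_n = (1/e) * sum_{k>=0} k^n / k!.
Computing Bell_11 = 678570.
Then 2 * 678570 = 1357140.

1357140


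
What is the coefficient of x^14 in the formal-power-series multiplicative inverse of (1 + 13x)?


The inverse is 1/(1 + 13x). Apply the geometric identity 1/(1 - y) = sum_{k>=0} y^k with y = -13x:
1/(1 + 13x) = sum_{k>=0} (-13)^k x^k.
So the coefficient of x^14 is (-13)^14 = 3937376385699289.

3937376385699289


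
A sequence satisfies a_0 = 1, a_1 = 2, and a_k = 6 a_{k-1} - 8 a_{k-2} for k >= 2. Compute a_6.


The characteristic equation is t^2 - 6 t + 8 = 0, with roots r_1 = 4 and r_2 = 2 (so c_1 = r_1 + r_2, c_2 = -r_1 r_2 as required).
One can use the closed form a_n = A r_1^n + B r_2^n, but direct iteration is more reliable:
a_0 = 1, a_1 = 2, a_2 = 4, a_3 = 8, a_4 = 16, a_5 = 32, a_6 = 64.
So a_6 = 64.

64


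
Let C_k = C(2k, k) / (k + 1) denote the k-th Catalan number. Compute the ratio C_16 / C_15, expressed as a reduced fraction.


Using C_k = (2k)! / (k! (k+1)!), the ratio C_{k+1}/C_k simplifies to
C_{k+1}/C_k = [(2k+2)! / ((k+1)! (k+2)!)] * [k! (k+1)! / (2k)!]
 = (2k+2)(2k+1) / ((k+1)(k+2)) = 2(2k+1) / (k+2).
For k = 15: 2(2*15 + 1) / (15 + 2) = 62/17 = 62/17.

62/17


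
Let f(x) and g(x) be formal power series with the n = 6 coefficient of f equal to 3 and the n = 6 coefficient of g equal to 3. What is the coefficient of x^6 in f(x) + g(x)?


Addition of formal power series is termwise.
The coefficient of x^6 in f + g = 3 + 3
= 6

6


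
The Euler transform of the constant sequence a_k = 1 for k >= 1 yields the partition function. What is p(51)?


The Euler transform converts the sequence a_k = 1 into the number of integer partitions.
Using the recurrence or dynamic programming:
p(51) = 239943

239943


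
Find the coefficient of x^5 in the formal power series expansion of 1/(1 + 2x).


Write 1/(1 + c x) = 1/(1 - (-c) x) and apply the geometric-series identity
1/(1 - y) = sum_{k>=0} y^k to get 1/(1 + c x) = sum_{k>=0} (-c)^k x^k.
So the coefficient of x^k is (-c)^k = (-1)^k * c^k.
Here c = 2 and k = 5:
(-2)^5 = -1 * 32 = -32

-32


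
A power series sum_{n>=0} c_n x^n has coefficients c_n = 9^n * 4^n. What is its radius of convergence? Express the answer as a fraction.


By the root test (Cauchy-Hadamard), the radius is R = 1 / limsup_n |c_n|^(1/n).
Here |c_n|^(1/n) = (9^n * 4^n)^(1/n) = 9 * 4 = 36 for all n.
So R = 1/36 = 1/36.

1/36


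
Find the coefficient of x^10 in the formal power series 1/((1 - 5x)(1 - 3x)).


By partial fractions or Cauchy convolution:
The coefficient equals sum_{k=0}^{10} 5^k * 3^(10-k).
= 24325489

24325489


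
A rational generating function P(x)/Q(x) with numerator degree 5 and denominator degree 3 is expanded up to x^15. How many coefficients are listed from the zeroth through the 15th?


Expanding up to x^15 gives the coefficients for x^0, x^1, ..., x^15.
That is 15 + 1 = 16 coefficients in total.

16


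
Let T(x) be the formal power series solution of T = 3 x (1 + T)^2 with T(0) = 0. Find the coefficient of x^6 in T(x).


Apply the Lagrange inversion formula: if T = 3 x * phi(T) with phi(t) = (1 + t)^2, then [x^n] T = 3^n * (1/n) [t^(n-1)] phi(t)^n = 3^n * (1/n) [t^(n-1)] (1 + t)^(2n) = 3^n * (1/n) C(2n, n-1).
Using the identity C(2n, n-1) = C(2n, n) * n / (n+1), the unscaled factor equals C(2n, n) / (n+1) = C_n, the n-th Catalan number.
For n = 6: C_6 = C(12, 6) / 7 = 924/7 = 132.
With the 3^6 = 729 factor, the coefficient is 729 * 132 = 96228.

96228


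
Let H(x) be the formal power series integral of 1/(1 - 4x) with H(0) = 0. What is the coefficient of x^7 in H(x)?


1/(1 - 4x) = sum_{k>=0} 4^k x^k. Integrating termwise with H(0) = 0:
H(x) = sum_{k>=0} 4^k x^(k+1) / (k+1) = sum_{m>=1} 4^(m-1) x^m / m.
For m = 7: 4^6/7 = 4096/7 = 4096/7.

4096/7


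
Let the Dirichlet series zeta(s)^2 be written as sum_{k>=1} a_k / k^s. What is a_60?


The Dirichlet convolution of the constant function 1 with itself gives (1 * 1)(k) = sum_{d | k} 1 = d(k), the number of positive divisors of k.
Since zeta(s) = sum_{k>=1} 1/k^s, we have zeta(s)^2 = sum_{k>=1} d(k)/k^s, so a_k = d(k).
For k = 60: the divisors are 1, 2, 3, 4, 5, 6, 10, 12, 15, 20, 30, 60.
Count = 12.

12


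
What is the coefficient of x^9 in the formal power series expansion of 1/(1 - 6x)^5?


The general identity 1/(1 - c x)^r = sum_{k>=0} c^k C(k + r - 1, r - 1) x^k follows by substituting y = c x into 1/(1 - y)^r = sum_{k>=0} C(k + r - 1, r - 1) y^k.
For c = 6, r = 5, k = 9:
6^9 * C(13, 4) = 10077696 * 715 = 7205552640.

7205552640


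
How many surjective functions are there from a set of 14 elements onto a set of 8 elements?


By inclusion-exclusion on which target elements are missed, the number of surjections from an n-set onto a k-set is
surj(n, k) = sum_{j=0}^{k} (-1)^j C(k, j) (k - j)^n.
Equivalently surj(n, k) = k! * S(n, k), where S(n, k) is the Stirling number of the second kind.
For n = 14, k = 8:
S(14, 8) = 20912320, so
surj = 8! * 20912320 = 40320 * 20912320 = 843184742400.

843184742400


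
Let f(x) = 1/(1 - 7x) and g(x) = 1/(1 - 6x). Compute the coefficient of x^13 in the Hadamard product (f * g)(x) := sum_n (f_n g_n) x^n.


f has coefficients f_k = 7^k and g has coefficients g_k = 6^k, so the Hadamard product has coefficient (f*g)_k = 7^k * 6^k = 42^k.
For k = 13: 42^13 = 1265437718438866624512.

1265437718438866624512


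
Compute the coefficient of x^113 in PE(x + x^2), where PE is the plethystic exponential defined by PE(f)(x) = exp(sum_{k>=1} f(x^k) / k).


With f(x) = x + x^2, the exponent is sum_{k>=1} (x^k + x^(2k)) / k = -ln(1 - x) - ln(1 - x^2). Exponentiating:
PE(x + x^2) = 1 / ((1 - x)(1 - x^2)).
This is the generating function for partitions of n into parts of size 1 or 2. The number of 2's can be any j in 0..56, and the rest are 1's, so
[x^113] = floor(113/2) + 1 = 57.

57


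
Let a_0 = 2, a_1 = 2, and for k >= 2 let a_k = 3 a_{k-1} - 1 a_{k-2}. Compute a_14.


Iterating the recurrence forward:
a_0 = 2
a_1 = 2
a_2 = 3*2 - 1*2 = 4
a_3 = 3*4 - 1*2 = 10
a_4 = 3*10 - 1*4 = 26
a_5 = 3*26 - 1*10 = 68
a_6 = 3*68 - 1*26 = 178
a_7 = 3*178 - 1*68 = 466
a_8 = 3*466 - 1*178 = 1220
a_9 = 3*1220 - 1*466 = 3194
a_10 = 3*3194 - 1*1220 = 8362
a_11 = 3*8362 - 1*3194 = 21892
a_12 = 3*21892 - 1*8362 = 57314
a_13 = 3*57314 - 1*21892 = 150050
a_14 = 3*150050 - 1*57314 = 392836
So a_14 = 392836.

392836


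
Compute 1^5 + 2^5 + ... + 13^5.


This power sum has a closed form given by Faulhaber's formula
sum_{k=1}^{m} k^p = (1 / (p + 1)) * sum_{j=0}^{p} C(p + 1, j) B_j m^(p + 1 - j),
but for small m direct computation is fastest:
1 + 32 + 243 + 1024 + 3125 + 7776 + 16807 + 32768 + 59049 + 100000 + 161051 + 248832 + 371293 = 1002001.

1002001


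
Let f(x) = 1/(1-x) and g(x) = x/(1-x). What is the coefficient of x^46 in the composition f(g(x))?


First simplify the composition: f(g(x)) = 1/(1 - x/(1-x)) = (1-x)/((1-x) - x) = (1-x)/(1-2x).
Now extract the coefficient. Write (1-x)/(1-2x) = 1/(1-2x) - x/(1-2x).
The coefficient of x^n in 1/(1-2x) is 2^n, and in x/(1-2x) is 2^(n-1) (for n >= 1).
So the coefficient of x^46 is 2^46 - 2^45 = 70368744177664 - 35184372088832 = 35184372088832.

35184372088832


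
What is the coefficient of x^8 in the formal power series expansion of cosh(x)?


The Maclaurin series is cosh(t) = sum_{m>=0} t^(2m) / (2m)!, so substituting t = x, only even powers of x are nonzero, with coefficient of x^(2m) equal to 1 / (2m)!.
For x^8 the coefficient is 1/8! = 1/40320 = 1/40320.

1/40320


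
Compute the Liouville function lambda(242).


The Liouville function is lambda(k) = (-1)^Omega(k), where Omega(k) counts the prime factors of k with multiplicity.
Factoring: 242 = 2 * 11 * 11, so Omega(242) = 3.
lambda(242) = (-1)^3 = -1.

-1


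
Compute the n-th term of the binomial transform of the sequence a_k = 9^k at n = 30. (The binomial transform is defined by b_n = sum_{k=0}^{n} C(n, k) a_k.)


With a_k = 9^k, b_n = sum_{k=0}^{n} C(n, k) 9^k = (1 + 9)^n by the binomial theorem.
For n = 30: (1 + 9)^30 = 10^30 = 1000000000000000000000000000000.

1000000000000000000000000000000


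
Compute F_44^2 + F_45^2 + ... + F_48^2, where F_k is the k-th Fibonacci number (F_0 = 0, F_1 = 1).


There is a standard identity sum_{k=0}^{N} F_k^2 = F_N * F_{N+1} (proved inductively from the telescoping relation F_k^2 = F_k F_{k+1} - F_{k-1} F_k). Then
sum_{k=44}^{48} F_k^2 = F_48 F_49 - F_43 F_44.
Computing: F_48 = 4807526976, F_49 = 7778742049, F_43 = 433494437, F_44 = 701408733.
Sum = 4807526976 * 7778742049 - 433494437 * 701408733 = 37092455456094295503.

37092455456094295503


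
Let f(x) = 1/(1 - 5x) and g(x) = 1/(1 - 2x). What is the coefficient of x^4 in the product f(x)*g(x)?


The coefficient of x^n in f*g is the Cauchy product: sum_{k=0}^{n} a^k * b^(n-k).
With a=5, b=2, n=4:
sum_{k=0}^{4} 5^k * 2^(4-k)
= 1031

1031


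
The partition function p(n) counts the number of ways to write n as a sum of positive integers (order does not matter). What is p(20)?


Using the generating function prod_{k>=1} 1/(1-x^k), we compute p(20).
By dynamic programming over parts 1 through 20:
p(20) = 627

627


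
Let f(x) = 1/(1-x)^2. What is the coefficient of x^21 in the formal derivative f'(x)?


Differentiate: d/dx [ 1/(1-x)^r ] = r / (1-x)^(r+1).
Here r = 2, so f'(x) = 2 / (1-x)^3.
The expansion of 1/(1-x)^(r+1) has coefficient of x^n equal to C(n+r, r).
So the coefficient of x^21 in f'(x) is
2 * C(23, 2) = 2 * 253 = 506

506


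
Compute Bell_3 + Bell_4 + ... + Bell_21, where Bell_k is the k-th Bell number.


Recall Bell_k counts set partitions of a k-set (with Bell_0 = 1 by convention).
Bell_3 through Bell_21: 5, 15, 52, 203, 877, 4140, 21147, 115975, 678570, 4213597, 27644437, 190899322, 1382958545, 10480142147, 82864869804, 682076806159, 5832742205057, 51724158235372, 474869816156751
Sum = 5 + 15 + 52 + 203 + 877 + 4140 + 21147 + 115975 + 678570 + 4213597 + 27644437 + 190899322 + 1382958545 + 10480142147 + 82864869804 + 682076806159 + 5832742205057 + 51724158235372 + 474869816156751 = 533203744952175.

533203744952175


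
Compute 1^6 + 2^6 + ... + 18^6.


This power sum has a closed form given by Faulhaber's formula
sum_{k=1}^{m} k^p = (1 / (p + 1)) * sum_{j=0}^{p} C(p + 1, j) B_j m^(p + 1 - j),
but for small m direct computation is fastest:
1 + 64 + 729 + 4096 + 15625 + 46656 + 117649 + 262144 + 531441 + 1000000 + 1771561 + 2985984 + 4826809 + 7529536 + 11390625 + 16777216 + 24137569 + 34012224 = 105409929.

105409929


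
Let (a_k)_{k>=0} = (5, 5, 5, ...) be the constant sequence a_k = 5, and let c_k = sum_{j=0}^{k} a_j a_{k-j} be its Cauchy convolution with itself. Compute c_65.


Since a_j = 5 for all j >= 0, the convolution sum becomes
c_k = sum_{j=0}^{k} 5 * 5 = 25 * (k + 1).
Equivalently, the generating function of (a_k) is 5/(1 - x) and its square is 25/(1 - x)^2 = sum_{k>=0} 25(k + 1) x^k.
For k = 65: 25 * 66 = 1650.

1650


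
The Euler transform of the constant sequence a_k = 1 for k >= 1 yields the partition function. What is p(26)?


The Euler transform converts the sequence a_k = 1 into the number of integer partitions.
Using the recurrence or dynamic programming:
p(26) = 2436

2436


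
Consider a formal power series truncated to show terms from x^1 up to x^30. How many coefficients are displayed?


From x^1 to x^30 inclusive, the count is 30 - 1 + 1 = 30.

30


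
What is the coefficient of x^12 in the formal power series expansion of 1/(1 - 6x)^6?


The general identity 1/(1 - c x)^r = sum_{k>=0} c^k C(k + r - 1, r - 1) x^k follows by substituting y = c x into 1/(1 - y)^r = sum_{k>=0} C(k + r - 1, r - 1) y^k.
For c = 6, r = 6, k = 12:
6^12 * C(17, 5) = 2176782336 * 6188 = 13469929095168.

13469929095168


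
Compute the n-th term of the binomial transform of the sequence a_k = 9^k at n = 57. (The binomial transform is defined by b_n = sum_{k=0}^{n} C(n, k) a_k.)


With a_k = 9^k, b_n = sum_{k=0}^{n} C(n, k) 9^k = (1 + 9)^n by the binomial theorem.
For n = 57: (1 + 9)^57 = 10^57 = 1000000000000000000000000000000000000000000000000000000000.

1000000000000000000000000000000000000000000000000000000000


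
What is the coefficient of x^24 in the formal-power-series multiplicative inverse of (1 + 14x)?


The inverse is 1/(1 + 14x). Apply the geometric identity 1/(1 - y) = sum_{k>=0} y^k with y = -14x:
1/(1 + 14x) = sum_{k>=0} (-14)^k x^k.
So the coefficient of x^24 is (-14)^24 = 3214199700417740936751087616.

3214199700417740936751087616


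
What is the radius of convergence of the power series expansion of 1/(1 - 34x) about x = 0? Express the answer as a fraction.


Expanding 1/(1 - 34x) = sum_{k>=0} 34^k x^k, the series converges when |34x| < 1, i.e., |x| < 1/34.
So the radius of convergence is 1/34 = 1/34.

1/34


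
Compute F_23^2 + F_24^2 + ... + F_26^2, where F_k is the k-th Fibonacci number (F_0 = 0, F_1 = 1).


There is a standard identity sum_{k=0}^{N} F_k^2 = F_N * F_{N+1} (proved inductively from the telescoping relation F_k^2 = F_k F_{k+1} - F_{k-1} F_k). Then
sum_{k=23}^{26} F_k^2 = F_26 F_27 - F_22 F_23.
Computing: F_26 = 121393, F_27 = 196418, F_22 = 17711, F_23 = 28657.
Sum = 121393 * 196418 - 17711 * 28657 = 23336226147.

23336226147


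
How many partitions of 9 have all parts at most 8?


Using the generating function (1-x)^(-1)(1-x^2)^(-1)...(1-x^8)^(-1),
the coefficient of x^9 counts these restricted partitions.
Result = 29

29
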